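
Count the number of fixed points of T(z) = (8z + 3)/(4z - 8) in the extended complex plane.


Step 1: Fixed points satisfy T(z) = z
Step 2: 4z^2 - 16z - 3 = 0
Step 3: Discriminant = (-16)^2 - 4*4*(-3) = 304
Step 4: Number of fixed points = 2

2


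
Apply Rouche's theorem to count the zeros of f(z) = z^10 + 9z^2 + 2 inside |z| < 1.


Step 1: On |z| = 1 the three terms have sizes |z^10| = 1^10 = 1, |9z^2| = 9*1^2 = 9, |2| = 2
Step 2: The dominant term is g(z) = 9z^2; let h(z) = z^10 + 2 so f = g + h
Step 3: On |z| = 1: |g| = 9 and |h| <= 1 + 2 = 3
Step 4: Since 9 > 3, |h| < |g| on |z| = 1, so by Rouche f has the same number of zeros as g inside |z| < 1
Step 5: g(z) = 9z^2 has 2 zeros (at the origin, multiplicity 2) inside |z| < 1. Answer = 2

2


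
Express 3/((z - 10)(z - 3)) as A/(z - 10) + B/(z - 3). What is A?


Step 1: Multiply both sides by (z - 10) and set z = 10
Step 2: A = 3 / (10 - 3)
Step 3: A = 3 / 7
Step 4: A = 3/7

3/7


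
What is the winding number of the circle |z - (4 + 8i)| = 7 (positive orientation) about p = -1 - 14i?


Step 1: Center c = (4, 8), radius = 7
Step 2: |p - c|^2 = (-5)^2 + (-22)^2 = 509
Step 3: r^2 = 49
Step 4: |p-c| > r so winding number = 0

0


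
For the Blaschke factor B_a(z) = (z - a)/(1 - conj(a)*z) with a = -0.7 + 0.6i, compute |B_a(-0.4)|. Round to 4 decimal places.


Step 1: Numerator z0 - a = -0.4 - (-0.7 + 0.6i) = 0.3 - 0.6i
Step 2: Denominator 1 - conj(a)*z0 = 1 - (-0.7 - 0.6i)*(-0.4) = 0.72 - 0.24i
Step 3: |z0 - a|^2 = 0.3^2 + (-0.6)^2 = 0.45; |1 - conj(a)*z0|^2 = 0.72^2 + (-0.24)^2 = 0.576
Step 4: |B_a(-0.4)| = sqrt(0.45 / 0.576) = sqrt(0.78125)
Step 5: = 0.8839

0.8839


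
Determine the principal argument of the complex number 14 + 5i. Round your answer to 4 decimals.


Step 1: z = 14 + 5i
Step 2: arg(z) = atan2(5, 14)
Step 3: arg(z) = 0.343

0.343


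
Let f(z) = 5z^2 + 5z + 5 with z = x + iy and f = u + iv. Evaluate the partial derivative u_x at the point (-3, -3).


Step 1: f(z) = 5(x+iy)^2 + 5(x+iy) + 5
Step 2: u = 5(x^2 - y^2) + 5x + 5
Step 3: u_x = 10x + 5
Step 4: At (-3, -3): u_x = -30 + 5 = -25

-25


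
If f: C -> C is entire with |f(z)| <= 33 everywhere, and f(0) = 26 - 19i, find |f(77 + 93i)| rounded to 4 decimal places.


Step 1: By Liouville's theorem, a bounded entire function is constant.
Step 2: f(z) = f(0) = 26 - 19i for all z.
Step 3: |f(w)| = |26 - 19i| = sqrt(676 + 361)
Step 4: = 32.2025

32.2025


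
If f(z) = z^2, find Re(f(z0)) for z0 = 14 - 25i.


Step 1: z0 = 14 - 25i
Step 2: z0^2 = 14^2 - (-25)^2 - 700i
Step 3: real part = 196 - 625 = -429

-429


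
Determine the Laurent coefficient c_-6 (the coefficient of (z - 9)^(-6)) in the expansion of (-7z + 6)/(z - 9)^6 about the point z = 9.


Step 1: Write the numerator in powers of (z - 9): -7z + 6 = -7(z - 9) + (-7*9 + 6) = -7(z - 9) - 57
Step 2: Divide by (z - 9)^6: f(z) = -57(z - 9)^(-6) - 7(z - 9)^(-5)
Step 3: This finite sum is the Laurent series of f about z = 9.
Step 4: Coefficient of (z - 9)^(-6) = -7*9 + 6 = -57

-57


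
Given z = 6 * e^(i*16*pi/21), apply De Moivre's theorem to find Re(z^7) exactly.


Step 1: By De Moivre's theorem, z^7 = 6^7 * e^(i*7*16*pi/21) = 279936 * (cos(16*pi/3) + i*sin(16*pi/3))
Step 2: |z|^7 = 6^7 = 279936
Step 3: Reduce the angle mod 2*pi: 16*pi/3 - 4*pi = 4*pi/3
Step 4: cos(4*pi/3) = -1/2
Step 5: Re(z^7) = 279936 * (-1/2) = -139968

-139968


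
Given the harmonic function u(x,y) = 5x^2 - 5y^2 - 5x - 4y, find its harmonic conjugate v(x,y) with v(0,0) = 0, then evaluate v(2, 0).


Step 1: v_x = -u_y = 10y + 4
Step 2: v_y = u_x = 10x - 5
Step 3: v = 10xy + 4x - 5y + C
Step 4: v(0,0) = 0 => C = 0
Step 5: v(2, 0) = 8

8


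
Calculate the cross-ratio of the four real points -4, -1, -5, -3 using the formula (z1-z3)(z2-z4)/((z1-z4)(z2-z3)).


Step 1: (z1-z3)(z2-z4) = 1 * 2 = 2
Step 2: (z1-z4)(z2-z3) = (-1) * 4 = -4
Step 3: Cross-ratio = -2/4 = -1/2

-1/2


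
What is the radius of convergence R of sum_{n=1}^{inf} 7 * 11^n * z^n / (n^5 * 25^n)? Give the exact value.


Step 1: General term a_n = 7 * 11^n / (n^5 * 25^n)
Step 2: By the root test, |a_n|^(1/n) = 7^(1/n) * 11 / (n^(5/n) * 25) -> 11/25 as n -> infinity (since 7^(1/n) -> 1 and n^(5/n) -> 1)
Step 3: R = 1/lim|a_n|^(1/n) = 25/11

25/11


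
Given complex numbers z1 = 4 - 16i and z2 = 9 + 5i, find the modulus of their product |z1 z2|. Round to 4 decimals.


Step 1: |z1| = sqrt(4^2 + (-16)^2) = sqrt(272)
Step 2: |z2| = sqrt(9^2 + 5^2) = sqrt(106)
Step 3: |z1*z2| = |z1|*|z2| = sqrt(272) * sqrt(106) = sqrt(272 * 106) = sqrt(28832)
Step 4: = 169.7999

169.7999


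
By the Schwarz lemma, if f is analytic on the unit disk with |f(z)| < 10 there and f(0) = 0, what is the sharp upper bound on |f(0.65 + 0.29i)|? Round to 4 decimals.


Step 1: g = f/10 maps D -> D with g(0) = 0, so by the Schwarz lemma |g(z)| <= |z|, i.e. |f(z)| <= 10|z|; this is sharp (f(z) = 10z).
Step 2: |z0|^2 = 0.65^2 + 0.29^2 = 0.5066
Step 3: |z0| = sqrt(0.5066) = 0.711758
Step 4: Best bound = 10 * |z0| = 10 * 0.711758 = 7.1176

7.1176


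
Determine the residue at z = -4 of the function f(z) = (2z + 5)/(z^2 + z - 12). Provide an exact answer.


Step 1: Q(z) = z^2 + z - 12 = (z + 4)(z - 3)
Step 2: Q'(z) = 2z + 1
Step 3: Q'(-4) = -7, P(-4) = -3
Step 4: Res = P(-4)/Q'(-4) = -3/(-7) = 3/7

3/7


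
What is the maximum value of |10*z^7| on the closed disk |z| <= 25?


Step 1: On |z| = 25, |f(z)| = 10 * |z|^7 = 10 * 25^7
Step 2: By maximum modulus principle, maximum is on boundary.
Step 3: Maximum = 10 * 6103515625 = 61035156250

61035156250


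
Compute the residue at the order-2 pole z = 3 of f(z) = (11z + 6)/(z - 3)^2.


Step 1: Pole of order 2 at z = 3
Step 2: Res = lim d/dz [(z - 3)^2 * f(z)] as z -> 3
Step 3: (z - 3)^2 * f(z) = 11z + 6
Step 4: d/dz[11z + 6] = 11

11


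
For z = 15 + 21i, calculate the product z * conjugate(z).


Step 1: conj(z) = 15 - 21i
Step 2: z * conj(z) = 15^2 + 21^2
Step 3: = 225 + 441 = 666

666


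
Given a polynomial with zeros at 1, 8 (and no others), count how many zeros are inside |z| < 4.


Step 1: Check each root:
  z = 1: |1| = 1 < 4
  z = 8: |8| = 8 >= 4
Step 2: Count = 1

1


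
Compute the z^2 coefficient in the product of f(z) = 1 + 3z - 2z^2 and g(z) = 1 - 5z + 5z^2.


Step 1: z^2 term in f*g comes from: (1)*(5z^2) + (3z)*(-5z) + (-2z^2)*(1)
Step 2: = 5 - 15 - 2
Step 3: = -12

-12


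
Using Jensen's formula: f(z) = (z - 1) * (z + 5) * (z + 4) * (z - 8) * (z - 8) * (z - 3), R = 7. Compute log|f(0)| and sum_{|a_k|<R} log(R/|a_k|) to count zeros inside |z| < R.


Jensen's formula: (1/2pi)*integral log|f(Re^it)|dt = log|f(0)| + sum_{|a_k|<R} log(R/|a_k|)
Step 1: f(0) = (-1) * 5 * 4 * (-8) * (-8) * (-3) = 3840
Step 2: log|f(0)| = log|1| + log|-5| + log|-4| + log|8| + log|8| + log|3| = 8.2532
Step 3: Zeros inside |z| < 7: 1, -5, -4, 3
Step 4: Jensen sum = log(7/1) + log(7/5) + log(7/4) + log(7/3) = 3.6893
Step 5: n(R) = number of terms in the Jensen sum = count of zeros inside |z| < 7 = 4

4


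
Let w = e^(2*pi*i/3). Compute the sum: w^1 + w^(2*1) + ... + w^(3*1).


Step 1: The sum sum_{j=1}^{n} w^(k*j) equals n if n | k, else 0.
Step 2: Here n = 3, k = 1
Step 3: Does n divide k? 3 | 1 -> False
Step 4: Sum = 0

0


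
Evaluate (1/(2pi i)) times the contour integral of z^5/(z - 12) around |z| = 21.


Step 1: f(z) = z^5, a = 12 is inside |z| = 21
Step 2: By Cauchy integral formula: (1/(2pi*i)) * integral = f(a)
Step 3: f(12) = 12^5 = 248832

248832


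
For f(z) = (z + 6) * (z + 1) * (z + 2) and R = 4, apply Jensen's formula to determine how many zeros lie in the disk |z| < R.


Jensen's formula: (1/2pi)*integral log|f(Re^it)|dt = log|f(0)| + sum_{|a_k|<R} log(R/|a_k|)
Step 1: f(0) = 6 * 1 * 2 = 12
Step 2: log|f(0)| = log|-6| + log|-1| + log|-2| = 2.4849
Step 3: Zeros inside |z| < 4: -1, -2
Step 4: Jensen sum = log(4/1) + log(4/2) = 2.0794
Step 5: n(R) = number of terms in the Jensen sum = count of zeros inside |z| < 4 = 2

2


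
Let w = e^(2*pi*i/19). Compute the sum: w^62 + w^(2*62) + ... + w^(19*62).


Step 1: The sum sum_{j=1}^{n} w^(k*j) equals n if n | k, else 0.
Step 2: Here n = 19, k = 62
Step 3: Does n divide k? 19 | 62 -> False
Step 4: Sum = 0

0


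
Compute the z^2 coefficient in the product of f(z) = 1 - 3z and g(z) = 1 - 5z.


Step 1: z^2 term in f*g comes from: (1)*(0) + (-3z)*(-5z) + (0)*(1)
Step 2: = 0 + 15 + 0
Step 3: = 15

15


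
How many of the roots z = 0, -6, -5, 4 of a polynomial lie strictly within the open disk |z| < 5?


Step 1: Check each root:
  z = 0: |0| = 0 < 5
  z = -6: |-6| = 6 >= 5
  z = -5: |-5| = 5 >= 5
  z = 4: |4| = 4 < 5
Step 2: Count = 2

2


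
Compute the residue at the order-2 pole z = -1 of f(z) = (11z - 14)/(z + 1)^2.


Step 1: Pole of order 2 at z = -1
Step 2: Res = lim d/dz [(z + 1)^2 * f(z)] as z -> -1
Step 3: (z + 1)^2 * f(z) = 11z - 14
Step 4: d/dz[11z - 14] = 11

11


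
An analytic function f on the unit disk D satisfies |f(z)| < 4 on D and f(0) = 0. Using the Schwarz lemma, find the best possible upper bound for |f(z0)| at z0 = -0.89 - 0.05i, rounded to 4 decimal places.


Step 1: g = f/4 maps D -> D with g(0) = 0, so by the Schwarz lemma |g(z)| <= |z|, i.e. |f(z)| <= 4|z|; this is sharp (f(z) = 4z).
Step 2: |z0|^2 = (-0.89)^2 + (-0.05)^2 = 0.7946
Step 3: |z0| = sqrt(0.7946) = 0.891403
Step 4: Best bound = 4 * |z0| = 4 * 0.891403 = 3.5656

3.5656


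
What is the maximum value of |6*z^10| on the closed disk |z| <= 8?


Step 1: On |z| = 8, |f(z)| = 6 * |z|^10 = 6 * 8^10
Step 2: By maximum modulus principle, maximum is on boundary.
Step 3: Maximum = 6 * 1073741824 = 6442450944

6442450944


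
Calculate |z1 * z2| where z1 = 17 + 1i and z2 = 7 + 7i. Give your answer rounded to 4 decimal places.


Step 1: |z1| = sqrt(17^2 + 1^2) = sqrt(290)
Step 2: |z2| = sqrt(7^2 + 7^2) = sqrt(98)
Step 3: |z1*z2| = |z1|*|z2| = sqrt(290) * sqrt(98) = sqrt(290 * 98) = sqrt(28420)
Step 4: = 168.5823

168.5823


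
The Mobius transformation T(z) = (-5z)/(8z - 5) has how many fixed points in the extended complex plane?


Step 1: Fixed points satisfy T(z) = z
Step 2: 8z^2 = 0
Step 3: Discriminant = 0^2 - 4*8*0 = 0
Step 4: Number of fixed points = 1

1


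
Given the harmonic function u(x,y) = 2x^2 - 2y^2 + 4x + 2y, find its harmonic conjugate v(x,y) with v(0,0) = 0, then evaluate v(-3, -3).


Step 1: v_x = -u_y = 4y - 2
Step 2: v_y = u_x = 4x + 4
Step 3: v = 4xy - 2x + 4y + C
Step 4: v(0,0) = 0 => C = 0
Step 5: v(-3, -3) = 30

30


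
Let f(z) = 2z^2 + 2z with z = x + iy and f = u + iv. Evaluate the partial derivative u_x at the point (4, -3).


Step 1: f(z) = 2(x+iy)^2 + 2(x+iy) + 0
Step 2: u = 2(x^2 - y^2) + 2x + 0
Step 3: u_x = 4x + 2
Step 4: At (4, -3): u_x = 16 + 2 = 18

18


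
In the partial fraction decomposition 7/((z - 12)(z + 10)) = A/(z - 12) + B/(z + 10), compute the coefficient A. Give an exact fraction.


Step 1: Multiply both sides by (z - 12) and set z = 12
Step 2: A = 7 / (12 + 10)
Step 3: A = 7 / 22
Step 4: A = 7/22

7/22


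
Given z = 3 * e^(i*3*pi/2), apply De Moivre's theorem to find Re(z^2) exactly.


Step 1: By De Moivre's theorem, z^2 = 3^2 * e^(i*2*3*pi/2) = 9 * (cos(3*pi) + i*sin(3*pi))
Step 2: |z|^2 = 3^2 = 9
Step 3: Reduce the angle mod 2*pi: 3*pi - 2*pi = pi
Step 4: cos(pi) = -1
Step 5: Re(z^2) = 9 * (-1) = -9

-9


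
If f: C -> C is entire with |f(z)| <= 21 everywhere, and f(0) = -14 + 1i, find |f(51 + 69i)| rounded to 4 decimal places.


Step 1: By Liouville's theorem, a bounded entire function is constant.
Step 2: f(z) = f(0) = -14 + 1i for all z.
Step 3: |f(w)| = |-14 + 1i| = sqrt(196 + 1)
Step 4: = 14.0357

14.0357


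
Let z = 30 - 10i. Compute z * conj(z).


Step 1: conj(z) = 30 + 10i
Step 2: z * conj(z) = 30^2 + (-10)^2
Step 3: = 900 + 100 = 1000

1000


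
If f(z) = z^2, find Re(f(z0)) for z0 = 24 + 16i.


Step 1: z0 = 24 + 16i
Step 2: z0^2 = 24^2 - 16^2 + 768i
Step 3: real part = 576 - 256 = 320

320


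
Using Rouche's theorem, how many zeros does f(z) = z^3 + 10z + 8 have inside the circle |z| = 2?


Step 1: On |z| = 2 the three terms have sizes |z^3| = 2^3 = 8, |10z| = 10*2 = 20, |8| = 8
Step 2: The dominant term is g(z) = 10z; let h(z) = z^3 + 8 so f = g + h
Step 3: On |z| = 2: |g| = 20 and |h| <= 8 + 8 = 16
Step 4: Since 20 > 16, |h| < |g| on |z| = 2, so by Rouche f has the same number of zeros as g inside |z| < 2
Step 5: g(z) = 10z has 1 zero (at the origin, multiplicity 1) inside |z| < 2. Answer = 1

1


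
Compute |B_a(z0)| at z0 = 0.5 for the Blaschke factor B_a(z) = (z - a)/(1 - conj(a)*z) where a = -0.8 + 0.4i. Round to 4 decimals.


Step 1: Numerator z0 - a = 0.5 - (-0.8 + 0.4i) = 1.3 - 0.4i
Step 2: Denominator 1 - conj(a)*z0 = 1 - (-0.8 - 0.4i)*0.5 = 1.4 + 0.2i
Step 3: |z0 - a|^2 = 1.3^2 + (-0.4)^2 = 1.85; |1 - conj(a)*z0|^2 = 1.4^2 + 0.2^2 = 2
Step 4: |B_a(0.5)| = sqrt(1.85 / 2) = sqrt(0.925)
Step 5: = 0.9618

0.9618


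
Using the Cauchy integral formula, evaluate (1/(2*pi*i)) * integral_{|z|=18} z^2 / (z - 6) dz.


Step 1: f(z) = z^2, a = 6 is inside |z| = 18
Step 2: By Cauchy integral formula: (1/(2pi*i)) * integral = f(a)
Step 3: f(6) = 6^2 = 36

36


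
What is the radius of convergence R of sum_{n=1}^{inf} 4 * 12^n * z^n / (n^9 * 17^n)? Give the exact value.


Step 1: General term a_n = 4 * 12^n / (n^9 * 17^n)
Step 2: By the root test, |a_n|^(1/n) = 4^(1/n) * 12 / (n^(9/n) * 17) -> 12/17 as n -> infinity (since 4^(1/n) -> 1 and n^(9/n) -> 1)
Step 3: R = 1/lim|a_n|^(1/n) = 17/12

17/12


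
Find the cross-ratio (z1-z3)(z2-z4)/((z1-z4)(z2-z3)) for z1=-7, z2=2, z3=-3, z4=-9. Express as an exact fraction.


Step 1: (z1-z3)(z2-z4) = (-4) * 11 = -44
Step 2: (z1-z4)(z2-z3) = 2 * 5 = 10
Step 3: Cross-ratio = -44/10 = -22/5

-22/5


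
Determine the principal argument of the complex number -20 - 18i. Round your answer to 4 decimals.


Step 1: z = -20 - 18i
Step 2: arg(z) = atan2(-18, -20)
Step 3: arg(z) = -2.4088

-2.4088


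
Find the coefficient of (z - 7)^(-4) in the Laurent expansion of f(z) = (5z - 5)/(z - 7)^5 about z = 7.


Step 1: Write the numerator in powers of (z - 7): 5z - 5 = 5(z - 7) + (5*7 - 5) = 5(z - 7) + 30
Step 2: Divide by (z - 7)^5: f(z) = 30(z - 7)^(-5) + 5(z - 7)^(-4)
Step 3: This finite sum is the Laurent series of f about z = 7.
Step 4: Coefficient of (z - 7)^(-4) = coefficient of (z - 7) in the re-centred numerator = 5

5


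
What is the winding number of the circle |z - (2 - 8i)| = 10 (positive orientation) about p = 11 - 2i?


Step 1: Center c = (2, -8), radius = 10
Step 2: |p - c|^2 = 9^2 + 6^2 = 117
Step 3: r^2 = 100
Step 4: |p-c| > r so winding number = 0

0


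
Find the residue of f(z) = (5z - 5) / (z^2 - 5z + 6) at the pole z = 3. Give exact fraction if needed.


Step 1: Q(z) = z^2 - 5z + 6 = (z - 3)(z - 2)
Step 2: Q'(z) = 2z - 5
Step 3: Q'(3) = 1, P(3) = 10
Step 4: Res = P(3)/Q'(3) = 10/1 = 10

10


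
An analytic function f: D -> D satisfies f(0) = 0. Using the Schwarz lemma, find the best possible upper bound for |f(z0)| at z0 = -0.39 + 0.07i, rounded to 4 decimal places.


Step 1: Schwarz lemma: if f: D -> D is analytic with f(0) = 0, then |f(z)| <= |z| for all z in D, and this is sharp (f(z) = z).
Step 2: |z0|^2 = (-0.39)^2 + 0.07^2 = 0.157
Step 3: |z0| = sqrt(0.157) = 0.396232
Step 4: Best bound = |z0| = 0.3962

0.3962


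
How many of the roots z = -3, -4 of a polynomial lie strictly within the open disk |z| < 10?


Step 1: Check each root:
  z = -3: |-3| = 3 < 10
  z = -4: |-4| = 4 < 10
Step 2: Count = 2

2


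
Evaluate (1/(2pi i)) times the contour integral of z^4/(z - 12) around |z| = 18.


Step 1: f(z) = z^4, a = 12 is inside |z| = 18
Step 2: By Cauchy integral formula: (1/(2pi*i)) * integral = f(a)
Step 3: f(12) = 12^4 = 20736

20736


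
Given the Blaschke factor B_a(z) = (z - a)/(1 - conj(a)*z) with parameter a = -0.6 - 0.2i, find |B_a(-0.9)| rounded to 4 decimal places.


Step 1: Numerator z0 - a = -0.9 - (-0.6 - 0.2i) = -0.3 + 0.2i
Step 2: Denominator 1 - conj(a)*z0 = 1 - (-0.6 + 0.2i)*(-0.9) = 0.46 + 0.18i
Step 3: |z0 - a|^2 = (-0.3)^2 + 0.2^2 = 0.13; |1 - conj(a)*z0|^2 = 0.46^2 + 0.18^2 = 0.244
Step 4: |B_a(-0.9)| = sqrt(0.13 / 0.244) = sqrt(0.532787)
Step 5: = 0.7299

0.7299


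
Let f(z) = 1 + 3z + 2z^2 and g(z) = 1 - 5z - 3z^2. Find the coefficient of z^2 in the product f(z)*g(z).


Step 1: z^2 term in f*g comes from: (1)*(-3z^2) + (3z)*(-5z) + (2z^2)*(1)
Step 2: = -3 - 15 + 2
Step 3: = -16

-16


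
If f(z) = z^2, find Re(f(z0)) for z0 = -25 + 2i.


Step 1: z0 = -25 + 2i
Step 2: z0^2 = (-25)^2 - 2^2 - 100i
Step 3: real part = 625 - 4 = 621

621


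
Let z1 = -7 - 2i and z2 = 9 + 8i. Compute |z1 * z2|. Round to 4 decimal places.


Step 1: |z1| = sqrt((-7)^2 + (-2)^2) = sqrt(53)
Step 2: |z2| = sqrt(9^2 + 8^2) = sqrt(145)
Step 3: |z1*z2| = |z1|*|z2| = sqrt(53) * sqrt(145) = sqrt(53 * 145) = sqrt(7685)
Step 4: = 87.6641

87.6641


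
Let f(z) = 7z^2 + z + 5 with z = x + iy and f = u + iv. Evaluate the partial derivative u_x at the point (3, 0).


Step 1: f(z) = 7(x+iy)^2 + (x+iy) + 5
Step 2: u = 7(x^2 - y^2) + x + 5
Step 3: u_x = 14x + 1
Step 4: At (3, 0): u_x = 42 + 1 = 43

43


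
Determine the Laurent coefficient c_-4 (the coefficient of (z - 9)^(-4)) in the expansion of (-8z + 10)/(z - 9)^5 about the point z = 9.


Step 1: Write the numerator in powers of (z - 9): -8z + 10 = -8(z - 9) + (-8*9 + 10) = -8(z - 9) - 62
Step 2: Divide by (z - 9)^5: f(z) = -62(z - 9)^(-5) - 8(z - 9)^(-4)
Step 3: This finite sum is the Laurent series of f about z = 9.
Step 4: Coefficient of (z - 9)^(-4) = coefficient of (z - 9) in the re-centred numerator = -8

-8


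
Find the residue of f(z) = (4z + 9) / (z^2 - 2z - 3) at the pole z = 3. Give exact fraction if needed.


Step 1: Q(z) = z^2 - 2z - 3 = (z - 3)(z + 1)
Step 2: Q'(z) = 2z - 2
Step 3: Q'(3) = 4, P(3) = 21
Step 4: Res = P(3)/Q'(3) = 21/4 = 21/4

21/4


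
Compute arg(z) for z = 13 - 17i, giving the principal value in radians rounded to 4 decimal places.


Step 1: z = 13 - 17i
Step 2: arg(z) = atan2(-17, 13)
Step 3: arg(z) = -0.9179

-0.9179


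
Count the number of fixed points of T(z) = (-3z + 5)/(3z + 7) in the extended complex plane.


Step 1: Fixed points satisfy T(z) = z
Step 2: 3z^2 + 10z - 5 = 0
Step 3: Discriminant = 10^2 - 4*3*(-5) = 160
Step 4: Number of fixed points = 2

2


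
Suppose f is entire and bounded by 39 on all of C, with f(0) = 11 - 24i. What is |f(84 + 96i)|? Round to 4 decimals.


Step 1: By Liouville's theorem, a bounded entire function is constant.
Step 2: f(z) = f(0) = 11 - 24i for all z.
Step 3: |f(w)| = |11 - 24i| = sqrt(121 + 576)
Step 4: = 26.4008

26.4008


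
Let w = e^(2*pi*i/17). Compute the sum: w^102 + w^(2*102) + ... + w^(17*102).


Step 1: The sum sum_{j=1}^{n} w^(k*j) equals n if n | k, else 0.
Step 2: Here n = 17, k = 102
Step 3: Does n divide k? 17 | 102 -> True
Step 4: Sum = 17

17


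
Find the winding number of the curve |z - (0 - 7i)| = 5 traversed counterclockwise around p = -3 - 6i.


Step 1: Center c = (0, -7), radius = 5
Step 2: |p - c|^2 = (-3)^2 + 1^2 = 10
Step 3: r^2 = 25
Step 4: |p-c| < r so winding number = 1

1


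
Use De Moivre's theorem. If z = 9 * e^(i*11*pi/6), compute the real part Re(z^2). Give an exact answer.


Step 1: By De Moivre's theorem, z^2 = 9^2 * e^(i*2*11*pi/6) = 81 * (cos(11*pi/3) + i*sin(11*pi/3))
Step 2: |z|^2 = 9^2 = 81
Step 3: Reduce the angle mod 2*pi: 11*pi/3 - 2*pi = 5*pi/3
Step 4: cos(5*pi/3) = 1/2
Step 5: Re(z^2) = 81 * 1/2 = 81/2

81/2


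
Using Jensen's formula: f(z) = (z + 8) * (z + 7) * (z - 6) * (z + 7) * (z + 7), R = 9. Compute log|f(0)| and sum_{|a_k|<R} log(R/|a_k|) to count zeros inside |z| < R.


Jensen's formula: (1/2pi)*integral log|f(Re^it)|dt = log|f(0)| + sum_{|a_k|<R} log(R/|a_k|)
Step 1: f(0) = 8 * 7 * (-6) * 7 * 7 = -16464
Step 2: log|f(0)| = log|-8| + log|-7| + log|6| + log|-7| + log|-7| = 9.7089
Step 3: Zeros inside |z| < 9: -8, -7, 6, -7, -7
Step 4: Jensen sum = log(9/8) + log(9/7) + log(9/6) + log(9/7) + log(9/7) = 1.2772
Step 5: n(R) = number of terms in the Jensen sum = count of zeros inside |z| < 9 = 5

5


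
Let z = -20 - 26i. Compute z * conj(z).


Step 1: conj(z) = -20 + 26i
Step 2: z * conj(z) = (-20)^2 + (-26)^2
Step 3: = 400 + 676 = 1076

1076


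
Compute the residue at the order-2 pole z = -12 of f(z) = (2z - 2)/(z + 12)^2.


Step 1: Pole of order 2 at z = -12
Step 2: Res = lim d/dz [(z + 12)^2 * f(z)] as z -> -12
Step 3: (z + 12)^2 * f(z) = 2z - 2
Step 4: d/dz[2z - 2] = 2

2


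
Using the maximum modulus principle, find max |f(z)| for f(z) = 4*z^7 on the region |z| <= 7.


Step 1: On |z| = 7, |f(z)| = 4 * |z|^7 = 4 * 7^7
Step 2: By maximum modulus principle, maximum is on boundary.
Step 3: Maximum = 4 * 823543 = 3294172

3294172


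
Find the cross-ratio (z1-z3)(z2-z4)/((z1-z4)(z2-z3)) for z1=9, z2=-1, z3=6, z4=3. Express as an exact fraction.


Step 1: (z1-z3)(z2-z4) = 3 * (-4) = -12
Step 2: (z1-z4)(z2-z3) = 6 * (-7) = -42
Step 3: Cross-ratio = 12/42 = 2/7

2/7


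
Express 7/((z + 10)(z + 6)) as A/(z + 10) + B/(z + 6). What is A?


Step 1: Multiply both sides by (z + 10) and set z = -10
Step 2: A = 7 / (-10 + 6)
Step 3: A = 7 / (-4)
Step 4: A = -7/4

-7/4


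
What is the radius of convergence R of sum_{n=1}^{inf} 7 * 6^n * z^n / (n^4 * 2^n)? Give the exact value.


Step 1: General term a_n = 7 * 6^n / (n^4 * 2^n)
Step 2: By the root test, |a_n|^(1/n) = 7^(1/n) * 6 / (n^(4/n) * 2) -> 6/2 as n -> infinity (since 7^(1/n) -> 1 and n^(4/n) -> 1)
Step 3: R = 1/lim|a_n|^(1/n) = 2/6 = 1/3

1/3


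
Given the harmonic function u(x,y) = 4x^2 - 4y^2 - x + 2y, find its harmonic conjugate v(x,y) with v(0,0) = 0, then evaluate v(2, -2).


Step 1: v_x = -u_y = 8y - 2
Step 2: v_y = u_x = 8x - 1
Step 3: v = 8xy - 2x - y + C
Step 4: v(0,0) = 0 => C = 0
Step 5: v(2, -2) = -34

-34


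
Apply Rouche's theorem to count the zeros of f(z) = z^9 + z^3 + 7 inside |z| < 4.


Step 1: On |z| = 4 the three terms have sizes |z^9| = 4^9 = 262144, |z^3| = 4^3 = 64, |7| = 7
Step 2: The dominant term is g(z) = z^9; let h(z) = z^3 + 7 so f = g + h
Step 3: On |z| = 4: |g| = 262144 and |h| <= 64 + 7 = 71
Step 4: Since 262144 > 71, |h| < |g| on |z| = 4, so by Rouche f has the same number of zeros as g inside |z| < 4
Step 5: g(z) = z^9 has 9 zeros (all at the origin) inside |z| < 4. Answer = 9

9


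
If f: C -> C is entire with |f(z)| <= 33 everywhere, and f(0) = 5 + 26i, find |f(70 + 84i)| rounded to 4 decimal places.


Step 1: By Liouville's theorem, a bounded entire function is constant.
Step 2: f(z) = f(0) = 5 + 26i for all z.
Step 3: |f(w)| = |5 + 26i| = sqrt(25 + 676)
Step 4: = 26.4764

26.4764


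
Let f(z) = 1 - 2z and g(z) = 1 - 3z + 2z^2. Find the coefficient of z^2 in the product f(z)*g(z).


Step 1: z^2 term in f*g comes from: (1)*(2z^2) + (-2z)*(-3z) + (0)*(1)
Step 2: = 2 + 6 + 0
Step 3: = 8

8


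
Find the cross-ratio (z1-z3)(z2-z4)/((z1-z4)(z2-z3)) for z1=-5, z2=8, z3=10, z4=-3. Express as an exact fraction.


Step 1: (z1-z3)(z2-z4) = (-15) * 11 = -165
Step 2: (z1-z4)(z2-z3) = (-2) * (-2) = 4
Step 3: Cross-ratio = -165/4 = -165/4

-165/4


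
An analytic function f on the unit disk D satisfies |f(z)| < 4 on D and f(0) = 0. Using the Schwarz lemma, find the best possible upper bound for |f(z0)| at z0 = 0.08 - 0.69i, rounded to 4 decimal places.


Step 1: g = f/4 maps D -> D with g(0) = 0, so by the Schwarz lemma |g(z)| <= |z|, i.e. |f(z)| <= 4|z|; this is sharp (f(z) = 4z).
Step 2: |z0|^2 = 0.08^2 + (-0.69)^2 = 0.4825
Step 3: |z0| = sqrt(0.4825) = 0.694622
Step 4: Best bound = 4 * |z0| = 4 * 0.694622 = 2.7785

2.7785


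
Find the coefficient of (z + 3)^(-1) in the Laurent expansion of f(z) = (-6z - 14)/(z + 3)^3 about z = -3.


Step 1: Write the numerator in powers of (z + 3): -6z - 14 = -6(z + 3) + (-6*(-3) - 14) = -6(z + 3) + 4
Step 2: Divide by (z + 3)^3: f(z) = 4(z + 3)^(-3) - 6(z + 3)^(-2)
Step 3: This finite sum is the Laurent series of f about z = -3.
Step 4: Only the powers -3 and -2 appear, so the coefficient of (z + 3)^(-1) = 0

0


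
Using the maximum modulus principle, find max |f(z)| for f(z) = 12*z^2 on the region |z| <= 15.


Step 1: On |z| = 15, |f(z)| = 12 * |z|^2 = 12 * 15^2
Step 2: By maximum modulus principle, maximum is on boundary.
Step 3: Maximum = 12 * 225 = 2700

2700


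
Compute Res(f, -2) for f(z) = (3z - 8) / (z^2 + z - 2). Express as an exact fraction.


Step 1: Q(z) = z^2 + z - 2 = (z + 2)(z - 1)
Step 2: Q'(z) = 2z + 1
Step 3: Q'(-2) = -3, P(-2) = -14
Step 4: Res = P(-2)/Q'(-2) = -14/(-3) = 14/3

14/3


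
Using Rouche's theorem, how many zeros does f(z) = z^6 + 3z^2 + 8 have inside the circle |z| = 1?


Step 1: On |z| = 1 the three terms have sizes |z^6| = 1^6 = 1, |3z^2| = 3*1^2 = 3, |8| = 8
Step 2: The dominant term is g(z) = 8; let h(z) = z^6 + 3z^2 so f = g + h
Step 3: On |z| = 1: |g| = 8 and |h| <= 1 + 3 = 4
Step 4: Since 8 > 4, |h| < |g| on |z| = 1, so by Rouche f has the same number of zeros as g inside |z| < 1
Step 5: g(z) = 8 is a nonzero constant with no zeros inside |z| < 1. Answer = 0

0


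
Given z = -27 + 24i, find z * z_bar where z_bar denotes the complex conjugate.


Step 1: conj(z) = -27 - 24i
Step 2: z * conj(z) = (-27)^2 + 24^2
Step 3: = 729 + 576 = 1305

1305


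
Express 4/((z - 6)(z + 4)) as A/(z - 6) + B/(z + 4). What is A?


Step 1: Multiply both sides by (z - 6) and set z = 6
Step 2: A = 4 / (6 + 4)
Step 3: A = 4 / 10
Step 4: A = 2/5

2/5


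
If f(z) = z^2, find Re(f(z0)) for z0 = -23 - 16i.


Step 1: z0 = -23 - 16i
Step 2: z0^2 = (-23)^2 - (-16)^2 + 736i
Step 3: real part = 529 - 256 = 273

273


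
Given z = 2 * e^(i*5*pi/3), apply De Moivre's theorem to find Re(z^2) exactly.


Step 1: By De Moivre's theorem, z^2 = 2^2 * e^(i*2*5*pi/3) = 4 * (cos(10*pi/3) + i*sin(10*pi/3))
Step 2: |z|^2 = 2^2 = 4
Step 3: Reduce the angle mod 2*pi: 10*pi/3 - 2*pi = 4*pi/3
Step 4: cos(4*pi/3) = -1/2
Step 5: Re(z^2) = 4 * (-1/2) = -2

-2


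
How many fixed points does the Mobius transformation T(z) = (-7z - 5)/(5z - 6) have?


Step 1: Fixed points satisfy T(z) = z
Step 2: 5z^2 + z + 5 = 0
Step 3: Discriminant = 1^2 - 4*5*5 = -99
Step 4: Number of fixed points = 2

2


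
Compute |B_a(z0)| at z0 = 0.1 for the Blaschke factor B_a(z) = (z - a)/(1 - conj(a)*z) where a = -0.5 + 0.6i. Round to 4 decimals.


Step 1: Numerator z0 - a = 0.1 - (-0.5 + 0.6i) = 0.6 - 0.6i
Step 2: Denominator 1 - conj(a)*z0 = 1 - (-0.5 - 0.6i)*0.1 = 1.05 + 0.06i
Step 3: |z0 - a|^2 = 0.6^2 + (-0.6)^2 = 0.72; |1 - conj(a)*z0|^2 = 1.05^2 + 0.06^2 = 1.1061
Step 4: |B_a(0.1)| = sqrt(0.72 / 1.1061) = sqrt(0.650936)
Step 5: = 0.8068

0.8068


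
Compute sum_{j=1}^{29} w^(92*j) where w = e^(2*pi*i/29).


Step 1: The sum sum_{j=1}^{n} w^(k*j) equals n if n | k, else 0.
Step 2: Here n = 29, k = 92
Step 3: Does n divide k? 29 | 92 -> False
Step 4: Sum = 0

0


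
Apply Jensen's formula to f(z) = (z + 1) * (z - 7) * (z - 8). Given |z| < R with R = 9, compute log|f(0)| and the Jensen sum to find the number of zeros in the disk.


Jensen's formula: (1/2pi)*integral log|f(Re^it)|dt = log|f(0)| + sum_{|a_k|<R} log(R/|a_k|)
Step 1: f(0) = 1 * (-7) * (-8) = 56
Step 2: log|f(0)| = log|-1| + log|7| + log|8| = 4.0254
Step 3: Zeros inside |z| < 9: -1, 7, 8
Step 4: Jensen sum = log(9/1) + log(9/7) + log(9/8) = 2.5663
Step 5: n(R) = number of terms in the Jensen sum = count of zeros inside |z| < 9 = 3

3


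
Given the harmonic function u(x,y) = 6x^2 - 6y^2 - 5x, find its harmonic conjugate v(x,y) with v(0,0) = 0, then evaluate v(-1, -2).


Step 1: v_x = -u_y = 12y + 0
Step 2: v_y = u_x = 12x - 5
Step 3: v = 12xy - 5y + C
Step 4: v(0,0) = 0 => C = 0
Step 5: v(-1, -2) = 34

34


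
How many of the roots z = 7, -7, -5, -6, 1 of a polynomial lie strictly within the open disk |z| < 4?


Step 1: Check each root:
  z = 7: |7| = 7 >= 4
  z = -7: |-7| = 7 >= 4
  z = -5: |-5| = 5 >= 4
  z = -6: |-6| = 6 >= 4
  z = 1: |1| = 1 < 4
Step 2: Count = 1

1


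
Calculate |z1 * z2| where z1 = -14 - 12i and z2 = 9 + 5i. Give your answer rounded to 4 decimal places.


Step 1: |z1| = sqrt((-14)^2 + (-12)^2) = sqrt(340)
Step 2: |z2| = sqrt(9^2 + 5^2) = sqrt(106)
Step 3: |z1*z2| = |z1|*|z2| = sqrt(340) * sqrt(106) = sqrt(340 * 106) = sqrt(36040)
Step 4: = 189.842

189.842


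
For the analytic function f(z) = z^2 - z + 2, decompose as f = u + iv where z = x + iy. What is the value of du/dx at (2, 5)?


Step 1: f(z) = (x+iy)^2 - (x+iy) + 2
Step 2: u = (x^2 - y^2) - x + 2
Step 3: u_x = 2x - 1
Step 4: At (2, 5): u_x = 4 - 1 = 3

3


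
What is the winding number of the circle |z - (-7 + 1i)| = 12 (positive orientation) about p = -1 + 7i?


Step 1: Center c = (-7, 1), radius = 12
Step 2: |p - c|^2 = 6^2 + 6^2 = 72
Step 3: r^2 = 144
Step 4: |p-c| < r so winding number = 1

1


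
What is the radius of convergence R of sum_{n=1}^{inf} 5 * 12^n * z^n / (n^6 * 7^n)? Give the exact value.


Step 1: General term a_n = 5 * 12^n / (n^6 * 7^n)
Step 2: By the root test, |a_n|^(1/n) = 5^(1/n) * 12 / (n^(6/n) * 7) -> 12/7 as n -> infinity (since 5^(1/n) -> 1 and n^(6/n) -> 1)
Step 3: R = 1/lim|a_n|^(1/n) = 7/12

7/12


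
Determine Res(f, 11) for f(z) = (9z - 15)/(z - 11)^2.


Step 1: Pole of order 2 at z = 11
Step 2: Res = lim d/dz [(z - 11)^2 * f(z)] as z -> 11
Step 3: (z - 11)^2 * f(z) = 9z - 15
Step 4: d/dz[9z - 15] = 9

9


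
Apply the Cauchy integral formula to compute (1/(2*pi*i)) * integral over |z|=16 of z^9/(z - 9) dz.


Step 1: f(z) = z^9, a = 9 is inside |z| = 16
Step 2: By Cauchy integral formula: (1/(2pi*i)) * integral = f(a)
Step 3: f(9) = 9^9 = 387420489

387420489


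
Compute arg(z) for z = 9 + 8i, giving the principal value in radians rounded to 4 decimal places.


Step 1: z = 9 + 8i
Step 2: arg(z) = atan2(8, 9)
Step 3: arg(z) = 0.7266

0.7266


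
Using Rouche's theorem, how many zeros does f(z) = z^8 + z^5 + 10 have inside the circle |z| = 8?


Step 1: On |z| = 8 the three terms have sizes |z^8| = 8^8 = 16777216, |z^5| = 8^5 = 32768, |10| = 10
Step 2: The dominant term is g(z) = z^8; let h(z) = z^5 + 10 so f = g + h
Step 3: On |z| = 8: |g| = 16777216 and |h| <= 32768 + 10 = 32778
Step 4: Since 16777216 > 32778, |h| < |g| on |z| = 8, so by Rouche f has the same number of zeros as g inside |z| < 8
Step 5: g(z) = z^8 has 8 zeros (all at the origin) inside |z| < 8. Answer = 8

8


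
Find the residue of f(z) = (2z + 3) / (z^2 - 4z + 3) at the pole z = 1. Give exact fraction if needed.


Step 1: Q(z) = z^2 - 4z + 3 = (z - 1)(z - 3)
Step 2: Q'(z) = 2z - 4
Step 3: Q'(1) = -2, P(1) = 5
Step 4: Res = P(1)/Q'(1) = 5/(-2) = -5/2

-5/2


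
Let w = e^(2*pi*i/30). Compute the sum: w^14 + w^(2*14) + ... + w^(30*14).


Step 1: The sum sum_{j=1}^{n} w^(k*j) equals n if n | k, else 0.
Step 2: Here n = 30, k = 14
Step 3: Does n divide k? 30 | 14 -> False
Step 4: Sum = 0

0


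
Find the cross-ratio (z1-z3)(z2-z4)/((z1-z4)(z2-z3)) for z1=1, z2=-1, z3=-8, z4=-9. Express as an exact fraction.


Step 1: (z1-z3)(z2-z4) = 9 * 8 = 72
Step 2: (z1-z4)(z2-z3) = 10 * 7 = 70
Step 3: Cross-ratio = 72/70 = 36/35

36/35


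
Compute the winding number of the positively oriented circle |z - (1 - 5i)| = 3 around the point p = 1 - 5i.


Step 1: Center c = (1, -5), radius = 3
Step 2: |p - c|^2 = 0^2 + 0^2 = 0
Step 3: r^2 = 9
Step 4: |p-c| < r so winding number = 1

1


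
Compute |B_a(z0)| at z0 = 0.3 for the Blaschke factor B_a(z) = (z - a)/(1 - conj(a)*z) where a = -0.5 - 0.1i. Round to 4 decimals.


Step 1: Numerator z0 - a = 0.3 - (-0.5 - 0.1i) = 0.8 + 0.1i
Step 2: Denominator 1 - conj(a)*z0 = 1 - (-0.5 + 0.1i)*0.3 = 1.15 - 0.03i
Step 3: |z0 - a|^2 = 0.8^2 + 0.1^2 = 0.65; |1 - conj(a)*z0|^2 = 1.15^2 + (-0.03)^2 = 1.3234
Step 4: |B_a(0.3)| = sqrt(0.65 / 1.3234) = sqrt(0.491159)
Step 5: = 0.7008

0.7008


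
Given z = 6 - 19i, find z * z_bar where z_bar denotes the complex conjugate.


Step 1: conj(z) = 6 + 19i
Step 2: z * conj(z) = 6^2 + (-19)^2
Step 3: = 36 + 361 = 397

397


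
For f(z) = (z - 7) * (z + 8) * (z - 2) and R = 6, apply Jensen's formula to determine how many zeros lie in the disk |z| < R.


Jensen's formula: (1/2pi)*integral log|f(Re^it)|dt = log|f(0)| + sum_{|a_k|<R} log(R/|a_k|)
Step 1: f(0) = (-7) * 8 * (-2) = 112
Step 2: log|f(0)| = log|7| + log|-8| + log|2| = 4.7185
Step 3: Zeros inside |z| < 6: 2
Step 4: Jensen sum = log(6/2) = 1.0986
Step 5: n(R) = number of terms in the Jensen sum = count of zeros inside |z| < 6 = 1

1


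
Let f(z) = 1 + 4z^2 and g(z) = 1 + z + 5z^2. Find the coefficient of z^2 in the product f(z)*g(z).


Step 1: z^2 term in f*g comes from: (1)*(5z^2) + (0)*(z) + (4z^2)*(1)
Step 2: = 5 + 0 + 4
Step 3: = 9

9


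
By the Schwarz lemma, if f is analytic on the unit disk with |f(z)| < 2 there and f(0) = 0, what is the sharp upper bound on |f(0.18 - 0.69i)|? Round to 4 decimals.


Step 1: g = f/2 maps D -> D with g(0) = 0, so by the Schwarz lemma |g(z)| <= |z|, i.e. |f(z)| <= 2|z|; this is sharp (f(z) = 2z).
Step 2: |z0|^2 = 0.18^2 + (-0.69)^2 = 0.5085
Step 3: |z0| = sqrt(0.5085) = 0.713092
Step 4: Best bound = 2 * |z0| = 2 * 0.713092 = 1.4262

1.4262


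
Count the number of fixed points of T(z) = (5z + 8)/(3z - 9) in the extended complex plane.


Step 1: Fixed points satisfy T(z) = z
Step 2: 3z^2 - 14z - 8 = 0
Step 3: Discriminant = (-14)^2 - 4*3*(-8) = 292
Step 4: Number of fixed points = 2

2


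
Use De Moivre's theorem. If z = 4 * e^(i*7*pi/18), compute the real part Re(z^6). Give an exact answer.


Step 1: By De Moivre's theorem, z^6 = 4^6 * e^(i*6*7*pi/18) = 4096 * (cos(7*pi/3) + i*sin(7*pi/3))
Step 2: |z|^6 = 4^6 = 4096
Step 3: Reduce the angle mod 2*pi: 7*pi/3 - 2*pi = pi/3
Step 4: cos(pi/3) = 1/2
Step 5: Re(z^6) = 4096 * 1/2 = 2048

2048


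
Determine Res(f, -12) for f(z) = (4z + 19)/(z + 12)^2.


Step 1: Pole of order 2 at z = -12
Step 2: Res = lim d/dz [(z + 12)^2 * f(z)] as z -> -12
Step 3: (z + 12)^2 * f(z) = 4z + 19
Step 4: d/dz[4z + 19] = 4

4


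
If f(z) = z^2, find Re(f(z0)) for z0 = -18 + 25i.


Step 1: z0 = -18 + 25i
Step 2: z0^2 = (-18)^2 - 25^2 - 900i
Step 3: real part = 324 - 625 = -301

-301


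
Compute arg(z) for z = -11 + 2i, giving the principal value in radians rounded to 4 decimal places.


Step 1: z = -11 + 2i
Step 2: arg(z) = atan2(2, -11)
Step 3: arg(z) = 2.9617

2.9617


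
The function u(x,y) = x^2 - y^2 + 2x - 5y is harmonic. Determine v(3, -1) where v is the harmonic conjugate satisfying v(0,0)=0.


Step 1: v_x = -u_y = 2y + 5
Step 2: v_y = u_x = 2x + 2
Step 3: v = 2xy + 5x + 2y + C
Step 4: v(0,0) = 0 => C = 0
Step 5: v(3, -1) = 7

7


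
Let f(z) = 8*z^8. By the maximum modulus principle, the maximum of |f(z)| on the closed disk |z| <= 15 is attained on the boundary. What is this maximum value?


Step 1: On |z| = 15, |f(z)| = 8 * |z|^8 = 8 * 15^8
Step 2: By maximum modulus principle, maximum is on boundary.
Step 3: Maximum = 8 * 2562890625 = 20503125000

20503125000


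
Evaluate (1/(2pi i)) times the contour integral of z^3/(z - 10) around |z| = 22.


Step 1: f(z) = z^3, a = 10 is inside |z| = 22
Step 2: By Cauchy integral formula: (1/(2pi*i)) * integral = f(a)
Step 3: f(10) = 10^3 = 1000

1000


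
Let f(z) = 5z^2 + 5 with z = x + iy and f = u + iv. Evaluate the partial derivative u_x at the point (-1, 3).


Step 1: f(z) = 5(x+iy)^2 + 5
Step 2: u = 5(x^2 - y^2) + 5
Step 3: u_x = 10x + 0
Step 4: At (-1, 3): u_x = -10 + 0 = -10

-10


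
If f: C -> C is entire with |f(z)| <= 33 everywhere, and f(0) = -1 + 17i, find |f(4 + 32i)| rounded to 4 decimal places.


Step 1: By Liouville's theorem, a bounded entire function is constant.
Step 2: f(z) = f(0) = -1 + 17i for all z.
Step 3: |f(w)| = |-1 + 17i| = sqrt(1 + 289)
Step 4: = 17.0294

17.0294


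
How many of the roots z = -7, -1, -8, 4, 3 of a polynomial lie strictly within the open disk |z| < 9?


Step 1: Check each root:
  z = -7: |-7| = 7 < 9
  z = -1: |-1| = 1 < 9
  z = -8: |-8| = 8 < 9
  z = 4: |4| = 4 < 9
  z = 3: |3| = 3 < 9
Step 2: Count = 5

5


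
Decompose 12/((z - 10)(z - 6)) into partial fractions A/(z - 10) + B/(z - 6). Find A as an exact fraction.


Step 1: Multiply both sides by (z - 10) and set z = 10
Step 2: A = 12 / (10 - 6)
Step 3: A = 12 / 4
Step 4: A = 3

3


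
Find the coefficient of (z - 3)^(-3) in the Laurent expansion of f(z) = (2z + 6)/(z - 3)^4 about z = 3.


Step 1: Write the numerator in powers of (z - 3): 2z + 6 = 2(z - 3) + (2*3 + 6) = 2(z - 3) + 12
Step 2: Divide by (z - 3)^4: f(z) = 12(z - 3)^(-4) + 2(z - 3)^(-3)
Step 3: This finite sum is the Laurent series of f about z = 3.
Step 4: Coefficient of (z - 3)^(-3) = coefficient of (z - 3) in the re-centred numerator = 2

2


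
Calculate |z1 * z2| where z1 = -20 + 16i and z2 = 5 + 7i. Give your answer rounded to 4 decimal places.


Step 1: |z1| = sqrt((-20)^2 + 16^2) = sqrt(656)
Step 2: |z2| = sqrt(5^2 + 7^2) = sqrt(74)
Step 3: |z1*z2| = |z1|*|z2| = sqrt(656) * sqrt(74) = sqrt(656 * 74) = sqrt(48544)
Step 4: = 220.327

220.327


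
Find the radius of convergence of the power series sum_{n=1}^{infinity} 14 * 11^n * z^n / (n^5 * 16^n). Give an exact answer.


Step 1: General term a_n = 14 * 11^n / (n^5 * 16^n)
Step 2: By the root test, |a_n|^(1/n) = 14^(1/n) * 11 / (n^(5/n) * 16) -> 11/16 as n -> infinity (since 14^(1/n) -> 1 and n^(5/n) -> 1)
Step 3: R = 1/lim|a_n|^(1/n) = 16/11

16/11


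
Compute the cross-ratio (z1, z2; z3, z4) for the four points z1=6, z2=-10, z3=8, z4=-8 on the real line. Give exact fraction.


Step 1: (z1-z3)(z2-z4) = (-2) * (-2) = 4
Step 2: (z1-z4)(z2-z3) = 14 * (-18) = -252
Step 3: Cross-ratio = -4/252 = -1/63

-1/63


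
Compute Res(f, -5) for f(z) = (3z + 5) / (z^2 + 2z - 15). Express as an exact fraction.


Step 1: Q(z) = z^2 + 2z - 15 = (z + 5)(z - 3)
Step 2: Q'(z) = 2z + 2
Step 3: Q'(-5) = -8, P(-5) = -10
Step 4: Res = P(-5)/Q'(-5) = -10/(-8) = 5/4

5/4


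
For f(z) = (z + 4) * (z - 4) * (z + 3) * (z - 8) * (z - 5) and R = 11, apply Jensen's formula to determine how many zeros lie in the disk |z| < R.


Jensen's formula: (1/2pi)*integral log|f(Re^it)|dt = log|f(0)| + sum_{|a_k|<R} log(R/|a_k|)
Step 1: f(0) = 4 * (-4) * 3 * (-8) * (-5) = -1920
Step 2: log|f(0)| = log|-4| + log|4| + log|-3| + log|8| + log|5| = 7.5601
Step 3: Zeros inside |z| < 11: -4, 4, -3, 8, 5
Step 4: Jensen sum = log(11/4) + log(11/4) + log(11/3) + log(11/8) + log(11/5) = 4.4294
Step 5: n(R) = number of terms in the Jensen sum = count of zeros inside |z| < 11 = 5

5


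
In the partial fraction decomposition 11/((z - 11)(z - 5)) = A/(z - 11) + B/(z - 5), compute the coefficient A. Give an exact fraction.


Step 1: Multiply both sides by (z - 11) and set z = 11
Step 2: A = 11 / (11 - 5)
Step 3: A = 11 / 6
Step 4: A = 11/6

11/6


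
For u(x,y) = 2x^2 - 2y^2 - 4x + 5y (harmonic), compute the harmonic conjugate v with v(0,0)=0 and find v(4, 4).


Step 1: v_x = -u_y = 4y - 5
Step 2: v_y = u_x = 4x - 4
Step 3: v = 4xy - 5x - 4y + C
Step 4: v(0,0) = 0 => C = 0
Step 5: v(4, 4) = 28

28


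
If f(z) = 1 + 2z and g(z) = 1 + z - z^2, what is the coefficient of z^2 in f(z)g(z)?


Step 1: z^2 term in f*g comes from: (1)*(-z^2) + (2z)*(z) + (0)*(1)
Step 2: = -1 + 2 + 0
Step 3: = 1

1


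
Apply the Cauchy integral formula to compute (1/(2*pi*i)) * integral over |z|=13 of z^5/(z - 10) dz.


Step 1: f(z) = z^5, a = 10 is inside |z| = 13
Step 2: By Cauchy integral formula: (1/(2pi*i)) * integral = f(a)
Step 3: f(10) = 10^5 = 100000

100000


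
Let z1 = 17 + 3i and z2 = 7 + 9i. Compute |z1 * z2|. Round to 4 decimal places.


Step 1: |z1| = sqrt(17^2 + 3^2) = sqrt(298)
Step 2: |z2| = sqrt(7^2 + 9^2) = sqrt(130)
Step 3: |z1*z2| = |z1|*|z2| = sqrt(298) * sqrt(130) = sqrt(298 * 130) = sqrt(38740)
Step 4: = 196.8248

196.8248
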